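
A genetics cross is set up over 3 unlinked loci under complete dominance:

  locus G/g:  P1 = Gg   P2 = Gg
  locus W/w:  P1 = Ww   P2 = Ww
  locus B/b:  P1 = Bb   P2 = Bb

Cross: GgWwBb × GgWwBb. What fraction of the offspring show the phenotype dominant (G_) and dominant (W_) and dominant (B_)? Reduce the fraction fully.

GgWwBb gametes: GWB×1, GWb×1, GwB×1, Gwb×1, gWB×1, gWb×1, gwB×1, gwb×1
GgWwBb gametes: GWB×1, GWb×1, GwB×1, Gwb×1, gWB×1, gWb×1, gwB×1, gwb×1
GgWwBb×GgWwBb grid (8·8=64): GGWWBB=1 GGWWBb=2 GGWWbb=1 GGWwBB=2 GGWwBb=4 GGWwbb=2 GGwwBB=1 GGwwBb=2 GGwwbb=1 GgWWBB=2 GgWWBb=4 GgWWbb=2 GgWwBB=4 GgWwBb=8 GgWwbb=4 GgwwBB=2 GgwwBb=4 Ggwwbb=2 ggWWBB=1 ggWWBb=2 ggWWbb=1 ggWwBB=2 ggWwBb=4 ggWwbb=2 ggwwBB=1 ggwwBb=2 ggwwbb=1
G_ W_ B_ hits 27/64; gcd=1; 27÷1/64÷1 = 27/64

P(G_ W_ B_) = 27/64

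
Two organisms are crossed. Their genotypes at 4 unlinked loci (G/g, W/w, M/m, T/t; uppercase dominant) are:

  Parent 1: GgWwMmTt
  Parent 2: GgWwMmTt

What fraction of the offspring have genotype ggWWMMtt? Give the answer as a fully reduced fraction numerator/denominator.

GgWwMmTt gametes: GWMT×1, GWMt×1, GWmT×1, GWmt×1, GwMT×1, GwMt×1, GwmT×1, Gwmt×1, gWMT×1, gWMt×1, gWmT×1, gWmt×1, gwMT×1, gwMt×1, gwmT×1, gwmt×1
GgWwMmTt gametes: GWMT×1, GWMt×1, GWmT×1, GWmt×1, GwMT×1, GwMt×1, GwmT×1, Gwmt×1, gWMT×1, gWMt×1, gWmT×1, gWmt×1, gwMT×1, gwMt×1, gwmT×1, gwmt×1
GgWwMmTt×GgWwMmTt grid (16·16=256): GGWWMMTT=1 GGWWMMTt=2 GGWWMMtt=1 GGWWMmTT=2 GGWWMmTt=4 GGWWMmtt=2 GGWWmmTT=1 GGWWmmTt=2 GGWWmmtt=1 GGWwMMTT=2 GGWwMMTt=4 GGWwMMtt=2 GGWwMmTT=4 GGWwMmTt=8 GGWwMmtt=4 GGWwmmTT=2 GGWwmmTt=4 GGWwmmtt=2 GGwwMMTT=1 GGwwMMTt=2 GGwwMMtt=1 GGwwMmTT=2 GGwwMmTt=4 GGwwMmtt=2 GGwwmmTT=1 GGwwmmTt=2 GGwwmmtt=1 GgWWMMTT=2 GgWWMMTt=4 GgWWMMtt=2 GgWWMmTT=4 GgWWMmTt=8 GgWWMmtt=4 GgWWmmTT=2 GgWWmmTt=4 GgWWmmtt=2 GgWwMMTT=4 GgWwMMTt=8 GgWwMMtt=4 GgWwMmTT=8 GgWwMmTt=16 GgWwMmtt=8 GgWwmmTT=4 GgWwmmTt=8 GgWwmmtt=4 GgwwMMTT=2 GgwwMMTt=4 GgwwMMtt=2 GgwwMmTT=4 GgwwMmTt=8 GgwwMmtt=4 GgwwmmTT=2 GgwwmmTt=4 Ggwwmmtt=2 ggWWMMTT=1 ggWWMMTt=2 ggWWMMtt=1 ggWWMmTT=2 ggWWMmTt=4 ggWWMmtt=2 ggWWmmTT=1 ggWWmmTt=2 ggWWmmtt=1 ggWwMMTT=2 ggWwMMTt=4 ggWwMMtt=2 ggWwMmTT=4 ggWwMmTt=8 ggWwMmtt=4 ggWwmmTT=2 ggWwmmTt=4 ggWwmmtt=2 ggwwMMTT=1 ggwwMMTt=2 ggwwMMtt=1 ggwwMmTT=2 ggwwMmTt=4 ggwwMmtt=2 ggwwmmTT=1 ggwwmmTt=2 ggwwmmtt=1
ggWWMMtt hits 1/256; gcd=1; 1÷1/256÷1 = 1/256

P(ggWWMMtt) = 1/256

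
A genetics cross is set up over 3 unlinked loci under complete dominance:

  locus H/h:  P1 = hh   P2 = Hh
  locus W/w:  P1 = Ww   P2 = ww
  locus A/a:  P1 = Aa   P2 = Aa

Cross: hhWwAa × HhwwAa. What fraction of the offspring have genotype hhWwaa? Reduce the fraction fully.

P(hhWwaa) = 1/16

hhWwAa gametes: hWA×2, hWa×2, hwA×2, hwa×2
HhwwAa gametes: HwA×2, Hwa×2, hwA×2, hwa×2
hhWwAa×HhwwAa grid (8·8=64): HhWwAA=4 HhWwAa=8 HhWwaa=4 HhwwAA=4 HhwwAa=8 Hhwwaa=4 hhWwAA=4 hhWwAa=8 hhWwaa=4 hhwwAA=4 hhwwAa=8 hhwwaa=4
hhWwaa hits 4/64; gcd=4; 4÷4/64÷4 = 1/16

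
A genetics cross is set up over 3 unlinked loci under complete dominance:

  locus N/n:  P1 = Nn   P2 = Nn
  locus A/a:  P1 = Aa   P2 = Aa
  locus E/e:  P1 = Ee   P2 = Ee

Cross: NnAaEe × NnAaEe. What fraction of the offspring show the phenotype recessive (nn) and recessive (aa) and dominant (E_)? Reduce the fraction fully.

NnAaEe gametes: NAE×1, NAe×1, NaE×1, Nae×1, nAE×1, nAe×1, naE×1, nae×1
NnAaEe gametes: NAE×1, NAe×1, NaE×1, Nae×1, nAE×1, nAe×1, naE×1, nae×1
NnAaEe×NnAaEe grid (8·8=64): NNAAEE=1 NNAAEe=2 NNAAee=1 NNAaEE=2 NNAaEe=4 NNAaee=2 NNaaEE=1 NNaaEe=2 NNaaee=1 NnAAEE=2 NnAAEe=4 NnAAee=2 NnAaEE=4 NnAaEe=8 NnAaee=4 NnaaEE=2 NnaaEe=4 Nnaaee=2 nnAAEE=1 nnAAEe=2 nnAAee=1 nnAaEE=2 nnAaEe=4 nnAaee=2 nnaaEE=1 nnaaEe=2 nnaaee=1
nn aa E_ hits 3/64; gcd=1; 3÷1/64÷1 = 3/64

P(nn aa E_) = 3/64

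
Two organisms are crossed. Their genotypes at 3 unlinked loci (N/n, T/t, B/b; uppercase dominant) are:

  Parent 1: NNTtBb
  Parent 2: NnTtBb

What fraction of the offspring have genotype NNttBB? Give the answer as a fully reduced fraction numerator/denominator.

NNTtBb gametes: NTB×2, NTb×2, NtB×2, Ntb×2
NnTtBb gametes: NTB×1, NTb×1, NtB×1, Ntb×1, nTB×1, nTb×1, ntB×1, ntb×1
NNTtBb×NnTtBb grid (8·8=64): NNTTBB=2 NNTTBb=4 NNTTbb=2 NNTtBB=4 NNTtBb=8 NNTtbb=4 NNttBB=2 NNttBb=4 NNttbb=2 NnTTBB=2 NnTTBb=4 NnTTbb=2 NnTtBB=4 NnTtBb=8 NnTtbb=4 NnttBB=2 NnttBb=4 Nnttbb=2
NNttBB hits 2/64; gcd=2; 2÷2/64÷2 = 1/32

P(NNttBB) = 1/32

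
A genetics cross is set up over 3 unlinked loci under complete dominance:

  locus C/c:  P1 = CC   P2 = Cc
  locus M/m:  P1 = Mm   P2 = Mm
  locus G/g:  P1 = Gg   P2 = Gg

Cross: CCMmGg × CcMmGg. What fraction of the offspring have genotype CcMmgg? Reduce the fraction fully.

CCMmGg gametes: CMG×2, CMg×2, CmG×2, Cmg×2
CcMmGg gametes: CMG×1, CMg×1, CmG×1, Cmg×1, cMG×1, cMg×1, cmG×1, cmg×1
CCMmGg×CcMmGg grid (8·8=64): CCMMGG=2 CCMMGg=4 CCMMgg=2 CCMmGG=4 CCMmGg=8 CCMmgg=4 CCmmGG=2 CCmmGg=4 CCmmgg=2 CcMMGG=2 CcMMGg=4 CcMMgg=2 CcMmGG=4 CcMmGg=8 CcMmgg=4 CcmmGG=2 CcmmGg=4 Ccmmgg=2
CcMmgg hits 4/64; gcd=4; 4÷4/64÷4 = 1/16

P(CcMmgg) = 1/16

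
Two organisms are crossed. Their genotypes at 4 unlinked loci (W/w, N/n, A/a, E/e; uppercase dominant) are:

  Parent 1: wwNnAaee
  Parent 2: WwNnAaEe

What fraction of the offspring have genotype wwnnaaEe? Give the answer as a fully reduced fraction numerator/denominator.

wwNnAaee gametes: wNAe×4, wNae×4, wnAe×4, wnae×4
WwNnAaEe gametes: WNAE×1, WNAe×1, WNaE×1, WNae×1, WnAE×1, WnAe×1, WnaE×1, Wnae×1, wNAE×1, wNAe×1, wNaE×1, wNae×1, wnAE×1, wnAe×1, wnaE×1, wnae×1
wwNnAaee×WwNnAaEe grid (16·16=256): WwNNAAEe=4 WwNNAAee=4 WwNNAaEe=8 WwNNAaee=8 WwNNaaEe=4 WwNNaaee=4 WwNnAAEe=8 WwNnAAee=8 WwNnAaEe=16 WwNnAaee=16 WwNnaaEe=8 WwNnaaee=8 WwnnAAEe=4 WwnnAAee=4 WwnnAaEe=8 WwnnAaee=8 WwnnaaEe=4 Wwnnaaee=4 wwNNAAEe=4 wwNNAAee=4 wwNNAaEe=8 wwNNAaee=8 wwNNaaEe=4 wwNNaaee=4 wwNnAAEe=8 wwNnAAee=8 wwNnAaEe=16 wwNnAaee=16 wwNnaaEe=8 wwNnaaee=8 wwnnAAEe=4 wwnnAAee=4 wwnnAaEe=8 wwnnAaee=8 wwnnaaEe=4 wwnnaaee=4
wwnnaaEe hits 4/256; gcd=4; 4÷4/256÷4 = 1/64

P(wwnnaaEe) = 1/64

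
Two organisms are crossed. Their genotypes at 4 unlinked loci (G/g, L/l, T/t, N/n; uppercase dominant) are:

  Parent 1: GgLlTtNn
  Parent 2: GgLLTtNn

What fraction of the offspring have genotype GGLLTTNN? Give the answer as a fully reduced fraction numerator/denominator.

GgLlTtNn gametes: GLTN×1, GLTn×1, GLtN×1, GLtn×1, GlTN×1, GlTn×1, GltN×1, Gltn×1, gLTN×1, gLTn×1, gLtN×1, gLtn×1, glTN×1, glTn×1, gltN×1, gltn×1
GgLLTtNn gametes: GLTN×2, GLTn×2, GLtN×2, GLtn×2, gLTN×2, gLTn×2, gLtN×2, gLtn×2
GgLlTtNn×GgLLTtNn grid (16·16=256): GGLLTTNN=2 GGLLTTNn=4 GGLLTTnn=2 GGLLTtNN=4 GGLLTtNn=8 GGLLTtnn=4 GGLLttNN=2 GGLLttNn=4 GGLLttnn=2 GGLlTTNN=2 GGLlTTNn=4 GGLlTTnn=2 GGLlTtNN=4 GGLlTtNn=8 GGLlTtnn=4 GGLlttNN=2 GGLlttNn=4 GGLlttnn=2 GgLLTTNN=4 GgLLTTNn=8 GgLLTTnn=4 GgLLTtNN=8 GgLLTtNn=16 GgLLTtnn=8 GgLLttNN=4 GgLLttNn=8 GgLLttnn=4 GgLlTTNN=4 GgLlTTNn=8 GgLlTTnn=4 GgLlTtNN=8 GgLlTtNn=16 GgLlTtnn=8 GgLlttNN=4 GgLlttNn=8 GgLlttnn=4 ggLLTTNN=2 ggLLTTNn=4 ggLLTTnn=2 ggLLTtNN=4 ggLLTtNn=8 ggLLTtnn=4 ggLLttNN=2 ggLLttNn=4 ggLLttnn=2 ggLlTTNN=2 ggLlTTNn=4 ggLlTTnn=2 ggLlTtNN=4 ggLlTtNn=8 ggLlTtnn=4 ggLlttNN=2 ggLlttNn=4 ggLlttnn=2
GGLLTTNN hits 2/256; gcd=2; 2÷2/256÷2 = 1/128

P(GGLLTTNN) = 1/128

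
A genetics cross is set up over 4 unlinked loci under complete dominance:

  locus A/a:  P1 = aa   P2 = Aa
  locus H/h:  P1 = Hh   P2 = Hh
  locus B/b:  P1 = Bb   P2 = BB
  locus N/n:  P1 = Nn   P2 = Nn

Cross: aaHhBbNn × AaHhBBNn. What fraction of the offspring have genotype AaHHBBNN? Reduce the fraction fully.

aaHhBbNn gametes: aHBN×2, aHBn×2, aHbN×2, aHbn×2, ahBN×2, ahBn×2, ahbN×2, ahbn×2
AaHhBBNn gametes: AHBN×2, AHBn×2, AhBN×2, AhBn×2, aHBN×2, aHBn×2, ahBN×2, ahBn×2
aaHhBbNn×AaHhBBNn grid (16·16=256): AaHHBBNN=4 AaHHBBNn=8 AaHHBBnn=4 AaHHBbNN=4 AaHHBbNn=8 AaHHBbnn=4 AaHhBBNN=8 AaHhBBNn=16 AaHhBBnn=8 AaHhBbNN=8 AaHhBbNn=16 AaHhBbnn=8 AahhBBNN=4 AahhBBNn=8 AahhBBnn=4 AahhBbNN=4 AahhBbNn=8 AahhBbnn=4 aaHHBBNN=4 aaHHBBNn=8 aaHHBBnn=4 aaHHBbNN=4 aaHHBbNn=8 aaHHBbnn=4 aaHhBBNN=8 aaHhBBNn=16 aaHhBBnn=8 aaHhBbNN=8 aaHhBbNn=16 aaHhBbnn=8 aahhBBNN=4 aahhBBNn=8 aahhBBnn=4 aahhBbNN=4 aahhBbNn=8 aahhBbnn=4
AaHHBBNN hits 4/256; gcd=4; 4÷4/256÷4 = 1/64

P(AaHHBBNN) = 1/64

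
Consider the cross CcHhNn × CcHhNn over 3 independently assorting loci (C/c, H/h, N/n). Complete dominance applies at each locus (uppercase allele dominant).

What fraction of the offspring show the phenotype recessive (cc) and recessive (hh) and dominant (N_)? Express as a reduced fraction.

CcHhNn gametes: CHN×1, CHn×1, ChN×1, Chn×1, cHN×1, cHn×1, chN×1, chn×1
CcHhNn gametes: CHN×1, CHn×1, ChN×1, Chn×1, cHN×1, cHn×1, chN×1, chn×1
CcHhNn×CcHhNn grid (8·8=64): CCHHNN=1 CCHHNn=2 CCHHnn=1 CCHhNN=2 CCHhNn=4 CCHhnn=2 CChhNN=1 CChhNn=2 CChhnn=1 CcHHNN=2 CcHHNn=4 CcHHnn=2 CcHhNN=4 CcHhNn=8 CcHhnn=4 CchhNN=2 CchhNn=4 Cchhnn=2 ccHHNN=1 ccHHNn=2 ccHHnn=1 ccHhNN=2 ccHhNn=4 ccHhnn=2 cchhNN=1 cchhNn=2 cchhnn=1
cc hh N_ hits 3/64; gcd=1; 3÷1/64÷1 = 3/64

P(cc hh N_) = 3/64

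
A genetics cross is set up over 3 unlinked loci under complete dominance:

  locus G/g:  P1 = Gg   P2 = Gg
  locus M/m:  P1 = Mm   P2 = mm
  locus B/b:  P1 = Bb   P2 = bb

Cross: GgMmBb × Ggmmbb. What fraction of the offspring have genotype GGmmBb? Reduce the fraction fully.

P(GGmmBb) = 1/16

GgMmBb gametes: GMB×1, GMb×1, GmB×1, Gmb×1, gMB×1, gMb×1, gmB×1, gmb×1
Ggmmbb gametes: Gmb×4, gmb×4
GgMmBb×Ggmmbb grid (8·8=64): GGMmBb=4 GGMmbb=4 GGmmBb=4 GGmmbb=4 GgMmBb=8 GgMmbb=8 GgmmBb=8 Ggmmbb=8 ggMmBb=4 ggMmbb=4 ggmmBb=4 ggmmbb=4
GGmmBb hits 4/64; gcd=4; 4÷4/64÷4 = 1/16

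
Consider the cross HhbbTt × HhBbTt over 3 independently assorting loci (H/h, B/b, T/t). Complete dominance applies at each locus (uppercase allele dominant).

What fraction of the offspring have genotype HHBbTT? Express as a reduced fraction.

P(HHBbTT) = 1/32

HhbbTt gametes: HbT×2, Hbt×2, hbT×2, hbt×2
HhBbTt gametes: HBT×1, HBt×1, HbT×1, Hbt×1, hBT×1, hBt×1, hbT×1, hbt×1
HhbbTt×HhBbTt grid (8·8=64): HHBbTT=2 HHBbTt=4 HHBbtt=2 HHbbTT=2 HHbbTt=4 HHbbtt=2 HhBbTT=4 HhBbTt=8 HhBbtt=4 HhbbTT=4 HhbbTt=8 Hhbbtt=4 hhBbTT=2 hhBbTt=4 hhBbtt=2 hhbbTT=2 hhbbTt=4 hhbbtt=2
HHBbTT hits 2/64; gcd=2; 2÷2/64÷2 = 1/32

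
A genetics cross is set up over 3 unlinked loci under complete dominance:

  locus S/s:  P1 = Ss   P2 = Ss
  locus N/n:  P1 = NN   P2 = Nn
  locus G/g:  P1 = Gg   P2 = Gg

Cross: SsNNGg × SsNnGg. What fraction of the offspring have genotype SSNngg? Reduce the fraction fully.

SsNNGg gametes: SNG×2, SNg×2, sNG×2, sNg×2
SsNnGg gametes: SNG×1, SNg×1, SnG×1, Sng×1, sNG×1, sNg×1, snG×1, sng×1
SsNNGg×SsNnGg grid (8·8=64): SSNNGG=2 SSNNGg=4 SSNNgg=2 SSNnGG=2 SSNnGg=4 SSNngg=2 SsNNGG=4 SsNNGg=8 SsNNgg=4 SsNnGG=4 SsNnGg=8 SsNngg=4 ssNNGG=2 ssNNGg=4 ssNNgg=2 ssNnGG=2 ssNnGg=4 ssNngg=2
SSNngg hits 2/64; gcd=2; 2÷2/64÷2 = 1/32

P(SSNngg) = 1/32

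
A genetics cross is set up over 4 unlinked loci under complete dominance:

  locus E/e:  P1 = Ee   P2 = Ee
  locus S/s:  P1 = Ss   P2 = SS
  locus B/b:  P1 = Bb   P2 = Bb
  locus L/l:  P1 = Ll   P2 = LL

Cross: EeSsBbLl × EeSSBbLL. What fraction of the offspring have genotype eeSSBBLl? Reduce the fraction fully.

P(eeSSBBLl) = 1/64

EeSsBbLl gametes: ESBL×1, ESBl×1, ESbL×1, ESbl×1, EsBL×1, EsBl×1, EsbL×1, Esbl×1, eSBL×1, eSBl×1, eSbL×1, eSbl×1, esBL×1, esBl×1, esbL×1, esbl×1
EeSSBbLL gametes: ESBL×4, ESbL×4, eSBL×4, eSbL×4
EeSsBbLl×EeSSBbLL grid (16·16=256): EESSBBLL=4 EESSBBLl=4 EESSBbLL=8 EESSBbLl=8 EESSbbLL=4 EESSbbLl=4 EESsBBLL=4 EESsBBLl=4 EESsBbLL=8 EESsBbLl=8 EESsbbLL=4 EESsbbLl=4 EeSSBBLL=8 EeSSBBLl=8 EeSSBbLL=16 EeSSBbLl=16 EeSSbbLL=8 EeSSbbLl=8 EeSsBBLL=8 EeSsBBLl=8 EeSsBbLL=16 EeSsBbLl=16 EeSsbbLL=8 EeSsbbLl=8 eeSSBBLL=4 eeSSBBLl=4 eeSSBbLL=8 eeSSBbLl=8 eeSSbbLL=4 eeSSbbLl=4 eeSsBBLL=4 eeSsBBLl=4 eeSsBbLL=8 eeSsBbLl=8 eeSsbbLL=4 eeSsbbLl=4
eeSSBBLl hits 4/256; gcd=4; 4÷4/256÷4 = 1/64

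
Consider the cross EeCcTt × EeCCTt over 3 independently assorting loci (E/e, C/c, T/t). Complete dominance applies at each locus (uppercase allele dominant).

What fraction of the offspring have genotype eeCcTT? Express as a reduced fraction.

EeCcTt gametes: ECT×1, ECt×1, EcT×1, Ect×1, eCT×1, eCt×1, ecT×1, ect×1
EeCCTt gametes: ECT×2, ECt×2, eCT×2, eCt×2
EeCcTt×EeCCTt grid (8·8=64): EECCTT=2 EECCTt=4 EECCtt=2 EECcTT=2 EECcTt=4 EECctt=2 EeCCTT=4 EeCCTt=8 EeCCtt=4 EeCcTT=4 EeCcTt=8 EeCctt=4 eeCCTT=2 eeCCTt=4 eeCCtt=2 eeCcTT=2 eeCcTt=4 eeCctt=2
eeCcTT hits 2/64; gcd=2; 2÷2/64÷2 = 1/32

P(eeCcTT) = 1/32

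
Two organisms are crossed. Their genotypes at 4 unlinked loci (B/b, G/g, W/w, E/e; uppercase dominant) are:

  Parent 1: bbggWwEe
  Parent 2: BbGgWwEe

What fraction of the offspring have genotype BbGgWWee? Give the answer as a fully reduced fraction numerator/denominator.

bbggWwEe gametes: bgWE×4, bgWe×4, bgwE×4, bgwe×4
BbGgWwEe gametes: BGWE×1, BGWe×1, BGwE×1, BGwe×1, BgWE×1, BgWe×1, BgwE×1, Bgwe×1, bGWE×1, bGWe×1, bGwE×1, bGwe×1, bgWE×1, bgWe×1, bgwE×1, bgwe×1
bbggWwEe×BbGgWwEe grid (16·16=256): BbGgWWEE=4 BbGgWWEe=8 BbGgWWee=4 BbGgWwEE=8 BbGgWwEe=16 BbGgWwee=8 BbGgwwEE=4 BbGgwwEe=8 BbGgwwee=4 BbggWWEE=4 BbggWWEe=8 BbggWWee=4 BbggWwEE=8 BbggWwEe=16 BbggWwee=8 BbggwwEE=4 BbggwwEe=8 Bbggwwee=4 bbGgWWEE=4 bbGgWWEe=8 bbGgWWee=4 bbGgWwEE=8 bbGgWwEe=16 bbGgWwee=8 bbGgwwEE=4 bbGgwwEe=8 bbGgwwee=4 bbggWWEE=4 bbggWWEe=8 bbggWWee=4 bbggWwEE=8 bbggWwEe=16 bbggWwee=8 bbggwwEE=4 bbggwwEe=8 bbggwwee=4
BbGgWWee hits 4/256; gcd=4; 4÷4/256÷4 = 1/64

P(BbGgWWee) = 1/64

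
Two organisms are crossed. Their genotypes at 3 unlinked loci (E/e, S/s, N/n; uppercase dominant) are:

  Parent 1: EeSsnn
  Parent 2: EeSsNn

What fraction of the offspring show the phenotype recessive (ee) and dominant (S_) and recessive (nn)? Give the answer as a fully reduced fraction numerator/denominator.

EeSsnn gametes: ESn×2, Esn×2, eSn×2, esn×2
EeSsNn gametes: ESN×1, ESn×1, EsN×1, Esn×1, eSN×1, eSn×1, esN×1, esn×1
EeSsnn×EeSsNn grid (8·8=64): EESSNn=2 EESSnn=2 EESsNn=4 EESsnn=4 EEssNn=2 EEssnn=2 EeSSNn=4 EeSSnn=4 EeSsNn=8 EeSsnn=8 EessNn=4 Eessnn=4 eeSSNn=2 eeSSnn=2 eeSsNn=4 eeSsnn=4 eessNn=2 eessnn=2
ee S_ nn hits 6/64; gcd=2; 6÷2/64÷2 = 3/32

P(ee S_ nn) = 3/32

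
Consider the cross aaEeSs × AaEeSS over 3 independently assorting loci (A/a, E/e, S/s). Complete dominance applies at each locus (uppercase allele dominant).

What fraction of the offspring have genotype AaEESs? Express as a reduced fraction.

aaEeSs gametes: aES×2, aEs×2, aeS×2, aes×2
AaEeSS gametes: AES×2, AeS×2, aES×2, aeS×2
aaEeSs×AaEeSS grid (8·8=64): AaEESS=4 AaEESs=4 AaEeSS=8 AaEeSs=8 AaeeSS=4 AaeeSs=4 aaEESS=4 aaEESs=4 aaEeSS=8 aaEeSs=8 aaeeSS=4 aaeeSs=4
AaEESs hits 4/64; gcd=4; 4÷4/64÷4 = 1/16

P(AaEESs) = 1/16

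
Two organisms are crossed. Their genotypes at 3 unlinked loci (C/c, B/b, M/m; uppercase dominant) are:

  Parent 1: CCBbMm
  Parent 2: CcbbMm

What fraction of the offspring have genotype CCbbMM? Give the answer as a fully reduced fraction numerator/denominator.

CCBbMm gametes: CBM×2, CBm×2, CbM×2, Cbm×2
CcbbMm gametes: CbM×2, Cbm×2, cbM×2, cbm×2
CCBbMm×CcbbMm grid (8·8=64): CCBbMM=4 CCBbMm=8 CCBbmm=4 CCbbMM=4 CCbbMm=8 CCbbmm=4 CcBbMM=4 CcBbMm=8 CcBbmm=4 CcbbMM=4 CcbbMm=8 Ccbbmm=4
CCbbMM hits 4/64; gcd=4; 4÷4/64÷4 = 1/16

P(CCbbMM) = 1/16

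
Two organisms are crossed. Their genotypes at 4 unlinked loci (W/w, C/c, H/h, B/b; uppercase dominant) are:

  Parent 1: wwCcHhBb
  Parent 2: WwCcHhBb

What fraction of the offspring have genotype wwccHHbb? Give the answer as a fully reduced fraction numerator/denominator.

P(wwccHHbb) = 1/128

wwCcHhBb gametes: wCHB×2, wCHb×2, wChB×2, wChb×2, wcHB×2, wcHb×2, wchB×2, wchb×2
WwCcHhBb gametes: WCHB×1, WCHb×1, WChB×1, WChb×1, WcHB×1, WcHb×1, WchB×1, Wchb×1, wCHB×1, wCHb×1, wChB×1, wChb×1, wcHB×1, wcHb×1, wchB×1, wchb×1
wwCcHhBb×WwCcHhBb grid (16·16=256): WwCCHHBB=2 WwCCHHBb=4 WwCCHHbb=2 WwCCHhBB=4 WwCCHhBb=8 WwCCHhbb=4 WwCChhBB=2 WwCChhBb=4 WwCChhbb=2 WwCcHHBB=4 WwCcHHBb=8 WwCcHHbb=4 WwCcHhBB=8 WwCcHhBb=16 WwCcHhbb=8 WwCchhBB=4 WwCchhBb=8 WwCchhbb=4 WwccHHBB=2 WwccHHBb=4 WwccHHbb=2 WwccHhBB=4 WwccHhBb=8 WwccHhbb=4 WwcchhBB=2 WwcchhBb=4 Wwcchhbb=2 wwCCHHBB=2 wwCCHHBb=4 wwCCHHbb=2 wwCCHhBB=4 wwCCHhBb=8 wwCCHhbb=4 wwCChhBB=2 wwCChhBb=4 wwCChhbb=2 wwCcHHBB=4 wwCcHHBb=8 wwCcHHbb=4 wwCcHhBB=8 wwCcHhBb=16 wwCcHhbb=8 wwCchhBB=4 wwCchhBb=8 wwCchhbb=4 wwccHHBB=2 wwccHHBb=4 wwccHHbb=2 wwccHhBB=4 wwccHhBb=8 wwccHhbb=4 wwcchhBB=2 wwcchhBb=4 wwcchhbb=2
wwccHHbb hits 2/256; gcd=2; 2÷2/256÷2 = 1/128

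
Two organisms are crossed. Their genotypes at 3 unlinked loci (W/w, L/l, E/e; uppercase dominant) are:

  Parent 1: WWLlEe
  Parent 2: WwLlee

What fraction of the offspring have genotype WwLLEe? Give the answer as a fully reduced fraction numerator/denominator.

P(WwLLEe) = 1/16

WWLlEe gametes: WLE×2, WLe×2, WlE×2, Wle×2
WwLlee gametes: WLe×2, Wle×2, wLe×2, wle×2
WWLlEe×WwLlee grid (8·8=64): WWLLEe=4 WWLLee=4 WWLlEe=8 WWLlee=8 WWllEe=4 WWllee=4 WwLLEe=4 WwLLee=4 WwLlEe=8 WwLlee=8 WwllEe=4 Wwllee=4
WwLLEe hits 4/64; gcd=4; 4÷4/64÷4 = 1/16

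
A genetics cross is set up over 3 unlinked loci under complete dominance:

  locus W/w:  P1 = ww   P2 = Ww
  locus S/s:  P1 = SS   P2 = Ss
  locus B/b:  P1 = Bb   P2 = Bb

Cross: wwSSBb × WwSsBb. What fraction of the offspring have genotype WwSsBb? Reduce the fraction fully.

wwSSBb gametes: wSB×4, wSb×4
WwSsBb gametes: WSB×1, WSb×1, WsB×1, Wsb×1, wSB×1, wSb×1, wsB×1, wsb×1
wwSSBb×WwSsBb grid (8·8=64): WwSSBB=4 WwSSBb=8 WwSSbb=4 WwSsBB=4 WwSsBb=8 WwSsbb=4 wwSSBB=4 wwSSBb=8 wwSSbb=4 wwSsBB=4 wwSsBb=8 wwSsbb=4
WwSsBb hits 8/64; gcd=8; 8÷8/64÷8 = 1/8

P(WwSsBb) = 1/8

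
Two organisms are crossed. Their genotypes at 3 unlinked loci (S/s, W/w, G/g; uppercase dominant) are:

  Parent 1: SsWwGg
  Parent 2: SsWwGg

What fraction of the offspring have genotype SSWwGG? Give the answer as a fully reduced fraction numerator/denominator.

SsWwGg gametes: SWG×1, SWg×1, SwG×1, Swg×1, sWG×1, sWg×1, swG×1, swg×1
SsWwGg gametes: SWG×1, SWg×1, SwG×1, Swg×1, sWG×1, sWg×1, swG×1, swg×1
SsWwGg×SsWwGg grid (8·8=64): SSWWGG=1 SSWWGg=2 SSWWgg=1 SSWwGG=2 SSWwGg=4 SSWwgg=2 SSwwGG=1 SSwwGg=2 SSwwgg=1 SsWWGG=2 SsWWGg=4 SsWWgg=2 SsWwGG=4 SsWwGg=8 SsWwgg=4 SswwGG=2 SswwGg=4 Sswwgg=2 ssWWGG=1 ssWWGg=2 ssWWgg=1 ssWwGG=2 ssWwGg=4 ssWwgg=2 sswwGG=1 sswwGg=2 sswwgg=1
SSWwGG hits 2/64; gcd=2; 2÷2/64÷2 = 1/32

P(SSWwGG) = 1/32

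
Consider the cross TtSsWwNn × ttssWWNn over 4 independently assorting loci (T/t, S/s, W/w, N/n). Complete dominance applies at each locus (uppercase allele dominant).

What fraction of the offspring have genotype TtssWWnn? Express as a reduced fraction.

P(TtssWWnn) = 1/32

TtSsWwNn gametes: TSWN×1, TSWn×1, TSwN×1, TSwn×1, TsWN×1, TsWn×1, TswN×1, Tswn×1, tSWN×1, tSWn×1, tSwN×1, tSwn×1, tsWN×1, tsWn×1, tswN×1, tswn×1
ttssWWNn gametes: tsWN×8, tsWn×8
TtSsWwNn×ttssWWNn grid (16·16=256): TtSsWWNN=8 TtSsWWNn=16 TtSsWWnn=8 TtSsWwNN=8 TtSsWwNn=16 TtSsWwnn=8 TtssWWNN=8 TtssWWNn=16 TtssWWnn=8 TtssWwNN=8 TtssWwNn=16 TtssWwnn=8 ttSsWWNN=8 ttSsWWNn=16 ttSsWWnn=8 ttSsWwNN=8 ttSsWwNn=16 ttSsWwnn=8 ttssWWNN=8 ttssWWNn=16 ttssWWnn=8 ttssWwNN=8 ttssWwNn=16 ttssWwnn=8
TtssWWnn hits 8/256; gcd=8; 8÷8/256÷8 = 1/32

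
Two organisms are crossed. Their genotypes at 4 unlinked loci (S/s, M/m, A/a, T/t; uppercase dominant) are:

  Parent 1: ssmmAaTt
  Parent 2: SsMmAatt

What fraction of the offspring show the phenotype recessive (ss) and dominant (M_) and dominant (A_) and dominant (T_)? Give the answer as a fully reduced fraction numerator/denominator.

ssmmAaTt gametes: smAT×4, smAt×4, smaT×4, smat×4
SsMmAatt gametes: SMAt×2, SMat×2, SmAt×2, Smat×2, sMAt×2, sMat×2, smAt×2, smat×2
ssmmAaTt×SsMmAatt grid (16·16=256): SsMmAATt=8 SsMmAAtt=8 SsMmAaTt=16 SsMmAatt=16 SsMmaaTt=8 SsMmaatt=8 SsmmAATt=8 SsmmAAtt=8 SsmmAaTt=16 SsmmAatt=16 SsmmaaTt=8 Ssmmaatt=8 ssMmAATt=8 ssMmAAtt=8 ssMmAaTt=16 ssMmAatt=16 ssMmaaTt=8 ssMmaatt=8 ssmmAATt=8 ssmmAAtt=8 ssmmAaTt=16 ssmmAatt=16 ssmmaaTt=8 ssmmaatt=8
ss M_ A_ T_ hits 24/256; gcd=8; 24÷8/256÷8 = 3/32

P(ss M_ A_ T_) = 3/32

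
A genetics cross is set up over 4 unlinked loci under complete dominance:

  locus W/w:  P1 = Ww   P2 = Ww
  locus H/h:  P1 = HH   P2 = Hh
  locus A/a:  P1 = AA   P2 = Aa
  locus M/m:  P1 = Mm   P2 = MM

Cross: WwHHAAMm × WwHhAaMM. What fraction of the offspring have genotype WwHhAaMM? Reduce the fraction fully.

P(WwHhAaMM) = 1/16

WwHHAAMm gametes: WHAM×4, WHAm×4, wHAM×4, wHAm×4
WwHhAaMM gametes: WHAM×2, WHaM×2, WhAM×2, WhaM×2, wHAM×2, wHaM×2, whAM×2, whaM×2
WwHHAAMm×WwHhAaMM grid (16·16=256): WWHHAAMM=8 WWHHAAMm=8 WWHHAaMM=8 WWHHAaMm=8 WWHhAAMM=8 WWHhAAMm=8 WWHhAaMM=8 WWHhAaMm=8 WwHHAAMM=16 WwHHAAMm=16 WwHHAaMM=16 WwHHAaMm=16 WwHhAAMM=16 WwHhAAMm=16 WwHhAaMM=16 WwHhAaMm=16 wwHHAAMM=8 wwHHAAMm=8 wwHHAaMM=8 wwHHAaMm=8 wwHhAAMM=8 wwHhAAMm=8 wwHhAaMM=8 wwHhAaMm=8
WwHhAaMM hits 16/256; gcd=16; 16÷16/256÷16 = 1/16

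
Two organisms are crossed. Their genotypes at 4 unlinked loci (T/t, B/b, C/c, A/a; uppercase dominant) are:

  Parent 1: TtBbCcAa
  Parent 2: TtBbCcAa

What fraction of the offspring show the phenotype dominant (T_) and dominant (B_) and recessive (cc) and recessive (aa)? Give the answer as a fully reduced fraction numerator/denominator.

P(T_ B_ cc aa) = 9/256

TtBbCcAa gametes: TBCA×1, TBCa×1, TBcA×1, TBca×1, TbCA×1, TbCa×1, TbcA×1, Tbca×1, tBCA×1, tBCa×1, tBcA×1, tBca×1, tbCA×1, tbCa×1, tbcA×1, tbca×1
TtBbCcAa gametes: TBCA×1, TBCa×1, TBcA×1, TBca×1, TbCA×1, TbCa×1, TbcA×1, Tbca×1, tBCA×1, tBCa×1, tBcA×1, tBca×1, tbCA×1, tbCa×1, tbcA×1, tbca×1
TtBbCcAa×TtBbCcAa grid (16·16=256): TTBBCCAA=1 TTBBCCAa=2 TTBBCCaa=1 TTBBCcAA=2 TTBBCcAa=4 TTBBCcaa=2 TTBBccAA=1 TTBBccAa=2 TTBBccaa=1 TTBbCCAA=2 TTBbCCAa=4 TTBbCCaa=2 TTBbCcAA=4 TTBbCcAa=8 TTBbCcaa=4 TTBbccAA=2 TTBbccAa=4 TTBbccaa=2 TTbbCCAA=1 TTbbCCAa=2 TTbbCCaa=1 TTbbCcAA=2 TTbbCcAa=4 TTbbCcaa=2 TTbbccAA=1 TTbbccAa=2 TTbbccaa=1 TtBBCCAA=2 TtBBCCAa=4 TtBBCCaa=2 TtBBCcAA=4 TtBBCcAa=8 TtBBCcaa=4 TtBBccAA=2 TtBBccAa=4 TtBBccaa=2 TtBbCCAA=4 TtBbCCAa=8 TtBbCCaa=4 TtBbCcAA=8 TtBbCcAa=16 TtBbCcaa=8 TtBbccAA=4 TtBbccAa=8 TtBbccaa=4 TtbbCCAA=2 TtbbCCAa=4 TtbbCCaa=2 TtbbCcAA=4 TtbbCcAa=8 TtbbCcaa=4 TtbbccAA=2 TtbbccAa=4 Ttbbccaa=2 ttBBCCAA=1 ttBBCCAa=2 ttBBCCaa=1 ttBBCcAA=2 ttBBCcAa=4 ttBBCcaa=2 ttBBccAA=1 ttBBccAa=2 ttBBccaa=1 ttBbCCAA=2 ttBbCCAa=4 ttBbCCaa=2 ttBbCcAA=4 ttBbCcAa=8 ttBbCcaa=4 ttBbccAA=2 ttBbccAa=4 ttBbccaa=2 ttbbCCAA=1 ttbbCCAa=2 ttbbCCaa=1 ttbbCcAA=2 ttbbCcAa=4 ttbbCcaa=2 ttbbccAA=1 ttbbccAa=2 ttbbccaa=1
T_ B_ cc aa hits 9/256; gcd=1; 9÷1/256÷1 = 9/256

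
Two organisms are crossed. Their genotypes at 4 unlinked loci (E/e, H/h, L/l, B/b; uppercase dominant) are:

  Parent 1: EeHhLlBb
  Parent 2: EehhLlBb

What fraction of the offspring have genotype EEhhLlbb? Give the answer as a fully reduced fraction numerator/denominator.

P(EEhhLlbb) = 1/64

EeHhLlBb gametes: EHLB×1, EHLb×1, EHlB×1, EHlb×1, EhLB×1, EhLb×1, EhlB×1, Ehlb×1, eHLB×1, eHLb×1, eHlB×1, eHlb×1, ehLB×1, ehLb×1, ehlB×1, ehlb×1
EehhLlBb gametes: EhLB×2, EhLb×2, EhlB×2, Ehlb×2, ehLB×2, ehLb×2, ehlB×2, ehlb×2
EeHhLlBb×EehhLlBb grid (16·16=256): EEHhLLBB=2 EEHhLLBb=4 EEHhLLbb=2 EEHhLlBB=4 EEHhLlBb=8 EEHhLlbb=4 EEHhllBB=2 EEHhllBb=4 EEHhllbb=2 EEhhLLBB=2 EEhhLLBb=4 EEhhLLbb=2 EEhhLlBB=4 EEhhLlBb=8 EEhhLlbb=4 EEhhllBB=2 EEhhllBb=4 EEhhllbb=2 EeHhLLBB=4 EeHhLLBb=8 EeHhLLbb=4 EeHhLlBB=8 EeHhLlBb=16 EeHhLlbb=8 EeHhllBB=4 EeHhllBb=8 EeHhllbb=4 EehhLLBB=4 EehhLLBb=8 EehhLLbb=4 EehhLlBB=8 EehhLlBb=16 EehhLlbb=8 EehhllBB=4 EehhllBb=8 Eehhllbb=4 eeHhLLBB=2 eeHhLLBb=4 eeHhLLbb=2 eeHhLlBB=4 eeHhLlBb=8 eeHhLlbb=4 eeHhllBB=2 eeHhllBb=4 eeHhllbb=2 eehhLLBB=2 eehhLLBb=4 eehhLLbb=2 eehhLlBB=4 eehhLlBb=8 eehhLlbb=4 eehhllBB=2 eehhllBb=4 eehhllbb=2
EEhhLlbb hits 4/256; gcd=4; 4÷4/256÷4 = 1/64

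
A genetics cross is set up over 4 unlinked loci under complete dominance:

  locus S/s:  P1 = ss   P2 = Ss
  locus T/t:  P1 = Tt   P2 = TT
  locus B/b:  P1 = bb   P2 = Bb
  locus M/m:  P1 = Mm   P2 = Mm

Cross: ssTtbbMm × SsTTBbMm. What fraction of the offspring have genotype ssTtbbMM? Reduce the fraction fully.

ssTtbbMm gametes: sTbM×4, sTbm×4, stbM×4, stbm×4
SsTTBbMm gametes: STBM×2, STBm×2, STbM×2, STbm×2, sTBM×2, sTBm×2, sTbM×2, sTbm×2
ssTtbbMm×SsTTBbMm grid (16·16=256): SsTTBbMM=8 SsTTBbMm=16 SsTTBbmm=8 SsTTbbMM=8 SsTTbbMm=16 SsTTbbmm=8 SsTtBbMM=8 SsTtBbMm=16 SsTtBbmm=8 SsTtbbMM=8 SsTtbbMm=16 SsTtbbmm=8 ssTTBbMM=8 ssTTBbMm=16 ssTTBbmm=8 ssTTbbMM=8 ssTTbbMm=16 ssTTbbmm=8 ssTtBbMM=8 ssTtBbMm=16 ssTtBbmm=8 ssTtbbMM=8 ssTtbbMm=16 ssTtbbmm=8
ssTtbbMM hits 8/256; gcd=8; 8÷8/256÷8 = 1/32

P(ssTtbbMM) = 1/32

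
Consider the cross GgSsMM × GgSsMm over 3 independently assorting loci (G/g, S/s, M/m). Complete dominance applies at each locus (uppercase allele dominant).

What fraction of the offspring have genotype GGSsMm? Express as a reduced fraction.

GgSsMM gametes: GSM×2, GsM×2, gSM×2, gsM×2
GgSsMm gametes: GSM×1, GSm×1, GsM×1, Gsm×1, gSM×1, gSm×1, gsM×1, gsm×1
GgSsMM×GgSsMm grid (8·8=64): GGSSMM=2 GGSSMm=2 GGSsMM=4 GGSsMm=4 GGssMM=2 GGssMm=2 GgSSMM=4 GgSSMm=4 GgSsMM=8 GgSsMm=8 GgssMM=4 GgssMm=4 ggSSMM=2 ggSSMm=2 ggSsMM=4 ggSsMm=4 ggssMM=2 ggssMm=2
GGSsMm hits 4/64; gcd=4; 4÷4/64÷4 = 1/16

P(GGSsMm) = 1/16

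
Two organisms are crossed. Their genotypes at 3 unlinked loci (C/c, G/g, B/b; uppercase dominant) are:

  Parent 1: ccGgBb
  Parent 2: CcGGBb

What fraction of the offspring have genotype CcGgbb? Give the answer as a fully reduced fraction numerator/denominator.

ccGgBb gametes: cGB×2, cGb×2, cgB×2, cgb×2
CcGGBb gametes: CGB×2, CGb×2, cGB×2, cGb×2
ccGgBb×CcGGBb grid (8·8=64): CcGGBB=4 CcGGBb=8 CcGGbb=4 CcGgBB=4 CcGgBb=8 CcGgbb=4 ccGGBB=4 ccGGBb=8 ccGGbb=4 ccGgBB=4 ccGgBb=8 ccGgbb=4
CcGgbb hits 4/64; gcd=4; 4÷4/64÷4 = 1/16

P(CcGgbb) = 1/16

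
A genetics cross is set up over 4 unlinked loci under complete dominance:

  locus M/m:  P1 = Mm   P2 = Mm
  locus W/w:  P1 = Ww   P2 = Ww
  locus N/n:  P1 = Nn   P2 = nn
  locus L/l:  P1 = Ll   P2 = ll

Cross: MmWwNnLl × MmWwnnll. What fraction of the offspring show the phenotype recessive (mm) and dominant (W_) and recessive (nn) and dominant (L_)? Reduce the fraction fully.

MmWwNnLl gametes: MWNL×1, MWNl×1, MWnL×1, MWnl×1, MwNL×1, MwNl×1, MwnL×1, Mwnl×1, mWNL×1, mWNl×1, mWnL×1, mWnl×1, mwNL×1, mwNl×1, mwnL×1, mwnl×1
MmWwnnll gametes: MWnl×4, Mwnl×4, mWnl×4, mwnl×4
MmWwNnLl×MmWwnnll grid (16·16=256): MMWWNnLl=4 MMWWNnll=4 MMWWnnLl=4 MMWWnnll=4 MMWwNnLl=8 MMWwNnll=8 MMWwnnLl=8 MMWwnnll=8 MMwwNnLl=4 MMwwNnll=4 MMwwnnLl=4 MMwwnnll=4 MmWWNnLl=8 MmWWNnll=8 MmWWnnLl=8 MmWWnnll=8 MmWwNnLl=16 MmWwNnll=16 MmWwnnLl=16 MmWwnnll=16 MmwwNnLl=8 MmwwNnll=8 MmwwnnLl=8 Mmwwnnll=8 mmWWNnLl=4 mmWWNnll=4 mmWWnnLl=4 mmWWnnll=4 mmWwNnLl=8 mmWwNnll=8 mmWwnnLl=8 mmWwnnll=8 mmwwNnLl=4 mmwwNnll=4 mmwwnnLl=4 mmwwnnll=4
mm W_ nn L_ hits 12/256; gcd=4; 12÷4/256÷4 = 3/64

P(mm W_ nn L_) = 3/64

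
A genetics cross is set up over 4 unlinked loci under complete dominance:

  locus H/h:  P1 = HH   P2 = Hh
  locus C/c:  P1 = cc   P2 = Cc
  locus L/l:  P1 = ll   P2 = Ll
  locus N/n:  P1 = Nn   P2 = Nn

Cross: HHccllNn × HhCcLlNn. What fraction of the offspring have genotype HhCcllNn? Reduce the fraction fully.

HHccllNn gametes: HclN×8, Hcln×8
HhCcLlNn gametes: HCLN×1, HCLn×1, HClN×1, HCln×1, HcLN×1, HcLn×1, HclN×1, Hcln×1, hCLN×1, hCLn×1, hClN×1, hCln×1, hcLN×1, hcLn×1, hclN×1, hcln×1
HHccllNn×HhCcLlNn grid (16·16=256): HHCcLlNN=8 HHCcLlNn=16 HHCcLlnn=8 HHCcllNN=8 HHCcllNn=16 HHCcllnn=8 HHccLlNN=8 HHccLlNn=16 HHccLlnn=8 HHccllNN=8 HHccllNn=16 HHccllnn=8 HhCcLlNN=8 HhCcLlNn=16 HhCcLlnn=8 HhCcllNN=8 HhCcllNn=16 HhCcllnn=8 HhccLlNN=8 HhccLlNn=16 HhccLlnn=8 HhccllNN=8 HhccllNn=16 Hhccllnn=8
HhCcllNn hits 16/256; gcd=16; 16÷16/256÷16 = 1/16

P(HhCcllNn) = 1/16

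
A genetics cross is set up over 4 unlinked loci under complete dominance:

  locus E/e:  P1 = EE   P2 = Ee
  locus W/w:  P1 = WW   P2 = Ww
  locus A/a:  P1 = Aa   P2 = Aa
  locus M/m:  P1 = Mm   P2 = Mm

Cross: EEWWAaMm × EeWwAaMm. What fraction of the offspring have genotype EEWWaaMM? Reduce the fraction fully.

EEWWAaMm gametes: EWAM×4, EWAm×4, EWaM×4, EWam×4
EeWwAaMm gametes: EWAM×1, EWAm×1, EWaM×1, EWam×1, EwAM×1, EwAm×1, EwaM×1, Ewam×1, eWAM×1, eWAm×1, eWaM×1, eWam×1, ewAM×1, ewAm×1, ewaM×1, ewam×1
EEWWAaMm×EeWwAaMm grid (16·16=256): EEWWAAMM=4 EEWWAAMm=8 EEWWAAmm=4 EEWWAaMM=8 EEWWAaMm=16 EEWWAamm=8 EEWWaaMM=4 EEWWaaMm=8 EEWWaamm=4 EEWwAAMM=4 EEWwAAMm=8 EEWwAAmm=4 EEWwAaMM=8 EEWwAaMm=16 EEWwAamm=8 EEWwaaMM=4 EEWwaaMm=8 EEWwaamm=4 EeWWAAMM=4 EeWWAAMm=8 EeWWAAmm=4 EeWWAaMM=8 EeWWAaMm=16 EeWWAamm=8 EeWWaaMM=4 EeWWaaMm=8 EeWWaamm=4 EeWwAAMM=4 EeWwAAMm=8 EeWwAAmm=4 EeWwAaMM=8 EeWwAaMm=16 EeWwAamm=8 EeWwaaMM=4 EeWwaaMm=8 EeWwaamm=4
EEWWaaMM hits 4/256; gcd=4; 4÷4/256÷4 = 1/64

P(EEWWaaMM) = 1/64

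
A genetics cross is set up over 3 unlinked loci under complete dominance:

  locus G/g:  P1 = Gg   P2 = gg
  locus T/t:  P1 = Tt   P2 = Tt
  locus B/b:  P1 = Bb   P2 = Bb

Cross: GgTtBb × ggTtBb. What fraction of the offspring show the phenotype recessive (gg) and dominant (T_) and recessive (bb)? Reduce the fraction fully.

GgTtBb gametes: GTB×1, GTb×1, GtB×1, Gtb×1, gTB×1, gTb×1, gtB×1, gtb×1
ggTtBb gametes: gTB×2, gTb×2, gtB×2, gtb×2
GgTtBb×ggTtBb grid (8·8=64): GgTTBB=2 GgTTBb=4 GgTTbb=2 GgTtBB=4 GgTtBb=8 GgTtbb=4 GgttBB=2 GgttBb=4 Ggttbb=2 ggTTBB=2 ggTTBb=4 ggTTbb=2 ggTtBB=4 ggTtBb=8 ggTtbb=4 ggttBB=2 ggttBb=4 ggttbb=2
gg T_ bb hits 6/64; gcd=2; 6÷2/64÷2 = 3/32

P(gg T_ bb) = 3/32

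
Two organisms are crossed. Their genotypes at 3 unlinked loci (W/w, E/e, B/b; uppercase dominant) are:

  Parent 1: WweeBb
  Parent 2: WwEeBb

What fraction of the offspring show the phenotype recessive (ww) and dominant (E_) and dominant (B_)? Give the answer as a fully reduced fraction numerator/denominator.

P(ww E_ B_) = 3/32

WweeBb gametes: WeB×2, Web×2, weB×2, web×2
WwEeBb gametes: WEB×1, WEb×1, WeB×1, Web×1, wEB×1, wEb×1, weB×1, web×1
WweeBb×WwEeBb grid (8·8=64): WWEeBB=2 WWEeBb=4 WWEebb=2 WWeeBB=2 WWeeBb=4 WWeebb=2 WwEeBB=4 WwEeBb=8 WwEebb=4 WweeBB=4 WweeBb=8 Wweebb=4 wwEeBB=2 wwEeBb=4 wwEebb=2 wweeBB=2 wweeBb=4 wweebb=2
ww E_ B_ hits 6/64; gcd=2; 6÷2/64÷2 = 3/32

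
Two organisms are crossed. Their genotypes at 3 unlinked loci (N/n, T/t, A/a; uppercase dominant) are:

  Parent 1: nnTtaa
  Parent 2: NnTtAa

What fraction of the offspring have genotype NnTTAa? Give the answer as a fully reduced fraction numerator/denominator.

nnTtaa gametes: nTa×4, nta×4
NnTtAa gametes: NTA×1, NTa×1, NtA×1, Nta×1, nTA×1, nTa×1, ntA×1, nta×1
nnTtaa×NnTtAa grid (8·8=64): NnTTAa=4 NnTTaa=4 NnTtAa=8 NnTtaa=8 NnttAa=4 Nnttaa=4 nnTTAa=4 nnTTaa=4 nnTtAa=8 nnTtaa=8 nnttAa=4 nnttaa=4
NnTTAa hits 4/64; gcd=4; 4÷4/64÷4 = 1/16

P(NnTTAa) = 1/16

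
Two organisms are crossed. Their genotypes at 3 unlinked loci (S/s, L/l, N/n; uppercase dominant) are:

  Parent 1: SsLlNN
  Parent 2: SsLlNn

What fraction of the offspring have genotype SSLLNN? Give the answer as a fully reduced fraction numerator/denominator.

P(SSLLNN) = 1/32

SsLlNN gametes: SLN×2, SlN×2, sLN×2, slN×2
SsLlNn gametes: SLN×1, SLn×1, SlN×1, Sln×1, sLN×1, sLn×1, slN×1, sln×1
SsLlNN×SsLlNn grid (8·8=64): SSLLNN=2 SSLLNn=2 SSLlNN=4 SSLlNn=4 SSllNN=2 SSllNn=2 SsLLNN=4 SsLLNn=4 SsLlNN=8 SsLlNn=8 SsllNN=4 SsllNn=4 ssLLNN=2 ssLLNn=2 ssLlNN=4 ssLlNn=4 ssllNN=2 ssllNn=2
SSLLNN hits 2/64; gcd=2; 2÷2/64÷2 = 1/32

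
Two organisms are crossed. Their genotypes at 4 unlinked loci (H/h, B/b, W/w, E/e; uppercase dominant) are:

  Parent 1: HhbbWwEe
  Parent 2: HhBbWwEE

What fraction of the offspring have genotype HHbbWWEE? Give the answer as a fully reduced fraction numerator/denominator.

P(HHbbWWEE) = 1/64

HhbbWwEe gametes: HbWE×2, HbWe×2, HbwE×2, Hbwe×2, hbWE×2, hbWe×2, hbwE×2, hbwe×2
HhBbWwEE gametes: HBWE×2, HBwE×2, HbWE×2, HbwE×2, hBWE×2, hBwE×2, hbWE×2, hbwE×2
HhbbWwEe×HhBbWwEE grid (16·16=256): HHBbWWEE=4 HHBbWWEe=4 HHBbWwEE=8 HHBbWwEe=8 HHBbwwEE=4 HHBbwwEe=4 HHbbWWEE=4 HHbbWWEe=4 HHbbWwEE=8 HHbbWwEe=8 HHbbwwEE=4 HHbbwwEe=4 HhBbWWEE=8 HhBbWWEe=8 HhBbWwEE=16 HhBbWwEe=16 HhBbwwEE=8 HhBbwwEe=8 HhbbWWEE=8 HhbbWWEe=8 HhbbWwEE=16 HhbbWwEe=16 HhbbwwEE=8 HhbbwwEe=8 hhBbWWEE=4 hhBbWWEe=4 hhBbWwEE=8 hhBbWwEe=8 hhBbwwEE=4 hhBbwwEe=4 hhbbWWEE=4 hhbbWWEe=4 hhbbWwEE=8 hhbbWwEe=8 hhbbwwEE=4 hhbbwwEe=4
HHbbWWEE hits 4/256; gcd=4; 4÷4/256÷4 = 1/64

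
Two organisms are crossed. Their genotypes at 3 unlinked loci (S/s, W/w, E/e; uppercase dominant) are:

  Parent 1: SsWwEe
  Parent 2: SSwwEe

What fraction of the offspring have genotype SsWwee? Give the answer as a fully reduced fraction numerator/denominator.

P(SsWwee) = 1/16

SsWwEe gametes: SWE×1, SWe×1, SwE×1, Swe×1, sWE×1, sWe×1, swE×1, swe×1
SSwwEe gametes: SwE×4, Swe×4
SsWwEe×SSwwEe grid (8·8=64): SSWwEE=4 SSWwEe=8 SSWwee=4 SSwwEE=4 SSwwEe=8 SSwwee=4 SsWwEE=4 SsWwEe=8 SsWwee=4 SswwEE=4 SswwEe=8 Sswwee=4
SsWwee hits 4/64; gcd=4; 4÷4/64÷4 = 1/16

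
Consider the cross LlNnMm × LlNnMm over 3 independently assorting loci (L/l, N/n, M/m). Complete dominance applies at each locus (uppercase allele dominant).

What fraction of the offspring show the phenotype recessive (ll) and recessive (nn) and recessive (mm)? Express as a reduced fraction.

LlNnMm gametes: LNM×1, LNm×1, LnM×1, Lnm×1, lNM×1, lNm×1, lnM×1, lnm×1
LlNnMm gametes: LNM×1, LNm×1, LnM×1, Lnm×1, lNM×1, lNm×1, lnM×1, lnm×1
LlNnMm×LlNnMm grid (8·8=64): LLNNMM=1 LLNNMm=2 LLNNmm=1 LLNnMM=2 LLNnMm=4 LLNnmm=2 LLnnMM=1 LLnnMm=2 LLnnmm=1 LlNNMM=2 LlNNMm=4 LlNNmm=2 LlNnMM=4 LlNnMm=8 LlNnmm=4 LlnnMM=2 LlnnMm=4 Llnnmm=2 llNNMM=1 llNNMm=2 llNNmm=1 llNnMM=2 llNnMm=4 llNnmm=2 llnnMM=1 llnnMm=2 llnnmm=1
ll nn mm hits 1/64; gcd=1; 1÷1/64÷1 = 1/64

P(ll nn mm) = 1/64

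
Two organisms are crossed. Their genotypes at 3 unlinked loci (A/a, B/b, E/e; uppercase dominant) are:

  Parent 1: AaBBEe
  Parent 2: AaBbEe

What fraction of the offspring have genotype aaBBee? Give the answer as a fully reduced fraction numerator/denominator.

AaBBEe gametes: ABE×2, ABe×2, aBE×2, aBe×2
AaBbEe gametes: ABE×1, ABe×1, AbE×1, Abe×1, aBE×1, aBe×1, abE×1, abe×1
AaBBEe×AaBbEe grid (8·8=64): AABBEE=2 AABBEe=4 AABBee=2 AABbEE=2 AABbEe=4 AABbee=2 AaBBEE=4 AaBBEe=8 AaBBee=4 AaBbEE=4 AaBbEe=8 AaBbee=4 aaBBEE=2 aaBBEe=4 aaBBee=2 aaBbEE=2 aaBbEe=4 aaBbee=2
aaBBee hits 2/64; gcd=2; 2÷2/64÷2 = 1/32

P(aaBBee) = 1/32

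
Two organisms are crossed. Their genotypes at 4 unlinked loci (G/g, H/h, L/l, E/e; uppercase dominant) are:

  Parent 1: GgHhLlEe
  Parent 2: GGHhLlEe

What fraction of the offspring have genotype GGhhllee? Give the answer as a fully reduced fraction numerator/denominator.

P(GGhhllee) = 1/128

GgHhLlEe gametes: GHLE×1, GHLe×1, GHlE×1, GHle×1, GhLE×1, GhLe×1, GhlE×1, Ghle×1, gHLE×1, gHLe×1, gHlE×1, gHle×1, ghLE×1, ghLe×1, ghlE×1, ghle×1
GGHhLlEe gametes: GHLE×2, GHLe×2, GHlE×2, GHle×2, GhLE×2, GhLe×2, GhlE×2, Ghle×2
GgHhLlEe×GGHhLlEe grid (16·16=256): GGHHLLEE=2 GGHHLLEe=4 GGHHLLee=2 GGHHLlEE=4 GGHHLlEe=8 GGHHLlee=4 GGHHllEE=2 GGHHllEe=4 GGHHllee=2 GGHhLLEE=4 GGHhLLEe=8 GGHhLLee=4 GGHhLlEE=8 GGHhLlEe=16 GGHhLlee=8 GGHhllEE=4 GGHhllEe=8 GGHhllee=4 GGhhLLEE=2 GGhhLLEe=4 GGhhLLee=2 GGhhLlEE=4 GGhhLlEe=8 GGhhLlee=4 GGhhllEE=2 GGhhllEe=4 GGhhllee=2 GgHHLLEE=2 GgHHLLEe=4 GgHHLLee=2 GgHHLlEE=4 GgHHLlEe=8 GgHHLlee=4 GgHHllEE=2 GgHHllEe=4 GgHHllee=2 GgHhLLEE=4 GgHhLLEe=8 GgHhLLee=4 GgHhLlEE=8 GgHhLlEe=16 GgHhLlee=8 GgHhllEE=4 GgHhllEe=8 GgHhllee=4 GghhLLEE=2 GghhLLEe=4 GghhLLee=2 GghhLlEE=4 GghhLlEe=8 GghhLlee=4 GghhllEE=2 GghhllEe=4 Gghhllee=2
GGhhllee hits 2/256; gcd=2; 2÷2/256÷2 = 1/128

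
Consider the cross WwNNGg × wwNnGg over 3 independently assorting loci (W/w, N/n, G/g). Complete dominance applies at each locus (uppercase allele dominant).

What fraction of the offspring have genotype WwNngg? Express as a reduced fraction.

WwNNGg gametes: WNG×2, WNg×2, wNG×2, wNg×2
wwNnGg gametes: wNG×2, wNg×2, wnG×2, wng×2
WwNNGg×wwNnGg grid (8·8=64): WwNNGG=4 WwNNGg=8 WwNNgg=4 WwNnGG=4 WwNnGg=8 WwNngg=4 wwNNGG=4 wwNNGg=8 wwNNgg=4 wwNnGG=4 wwNnGg=8 wwNngg=4
WwNngg hits 4/64; gcd=4; 4÷4/64÷4 = 1/16

P(WwNngg) = 1/16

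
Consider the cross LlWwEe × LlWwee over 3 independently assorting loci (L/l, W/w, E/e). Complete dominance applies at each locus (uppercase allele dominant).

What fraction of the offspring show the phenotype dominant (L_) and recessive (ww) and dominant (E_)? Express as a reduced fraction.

LlWwEe gametes: LWE×1, LWe×1, LwE×1, Lwe×1, lWE×1, lWe×1, lwE×1, lwe×1
LlWwee gametes: LWe×2, Lwe×2, lWe×2, lwe×2
LlWwEe×LlWwee grid (8·8=64): LLWWEe=2 LLWWee=2 LLWwEe=4 LLWwee=4 LLwwEe=2 LLwwee=2 LlWWEe=4 LlWWee=4 LlWwEe=8 LlWwee=8 LlwwEe=4 Llwwee=4 llWWEe=2 llWWee=2 llWwEe=4 llWwee=4 llwwEe=2 llwwee=2
L_ ww E_ hits 6/64; gcd=2; 6÷2/64÷2 = 3/32

P(L_ ww E_) = 3/32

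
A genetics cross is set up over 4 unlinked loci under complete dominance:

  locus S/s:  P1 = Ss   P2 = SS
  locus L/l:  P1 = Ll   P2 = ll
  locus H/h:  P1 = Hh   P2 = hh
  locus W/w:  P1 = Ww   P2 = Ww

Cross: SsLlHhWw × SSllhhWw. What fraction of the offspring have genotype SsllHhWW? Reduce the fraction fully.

SsLlHhWw gametes: SLHW×1, SLHw×1, SLhW×1, SLhw×1, SlHW×1, SlHw×1, SlhW×1, Slhw×1, sLHW×1, sLHw×1, sLhW×1, sLhw×1, slHW×1, slHw×1, slhW×1, slhw×1
SSllhhWw gametes: SlhW×8, Slhw×8
SsLlHhWw×SSllhhWw grid (16·16=256): SSLlHhWW=8 SSLlHhWw=16 SSLlHhww=8 SSLlhhWW=8 SSLlhhWw=16 SSLlhhww=8 SSllHhWW=8 SSllHhWw=16 SSllHhww=8 SSllhhWW=8 SSllhhWw=16 SSllhhww=8 SsLlHhWW=8 SsLlHhWw=16 SsLlHhww=8 SsLlhhWW=8 SsLlhhWw=16 SsLlhhww=8 SsllHhWW=8 SsllHhWw=16 SsllHhww=8 SsllhhWW=8 SsllhhWw=16 Ssllhhww=8
SsllHhWW hits 8/256; gcd=8; 8÷8/256÷8 = 1/32

P(SsllHhWW) = 1/32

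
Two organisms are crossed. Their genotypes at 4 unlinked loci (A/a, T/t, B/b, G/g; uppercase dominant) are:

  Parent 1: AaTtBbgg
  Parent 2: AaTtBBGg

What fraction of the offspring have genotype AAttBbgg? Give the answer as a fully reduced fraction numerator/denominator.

AaTtBbgg gametes: ATBg×2, ATbg×2, AtBg×2, Atbg×2, aTBg×2, aTbg×2, atBg×2, atbg×2
AaTtBBGg gametes: ATBG×2, ATBg×2, AtBG×2, AtBg×2, aTBG×2, aTBg×2, atBG×2, atBg×2
AaTtBbgg×AaTtBBGg grid (16·16=256): AATTBBGg=4 AATTBBgg=4 AATTBbGg=4 AATTBbgg=4 AATtBBGg=8 AATtBBgg=8 AATtBbGg=8 AATtBbgg=8 AAttBBGg=4 AAttBBgg=4 AAttBbGg=4 AAttBbgg=4 AaTTBBGg=8 AaTTBBgg=8 AaTTBbGg=8 AaTTBbgg=8 AaTtBBGg=16 AaTtBBgg=16 AaTtBbGg=16 AaTtBbgg=16 AattBBGg=8 AattBBgg=8 AattBbGg=8 AattBbgg=8 aaTTBBGg=4 aaTTBBgg=4 aaTTBbGg=4 aaTTBbgg=4 aaTtBBGg=8 aaTtBBgg=8 aaTtBbGg=8 aaTtBbgg=8 aattBBGg=4 aattBBgg=4 aattBbGg=4 aattBbgg=4
AAttBbgg hits 4/256; gcd=4; 4÷4/256÷4 = 1/64

P(AAttBbgg) = 1/64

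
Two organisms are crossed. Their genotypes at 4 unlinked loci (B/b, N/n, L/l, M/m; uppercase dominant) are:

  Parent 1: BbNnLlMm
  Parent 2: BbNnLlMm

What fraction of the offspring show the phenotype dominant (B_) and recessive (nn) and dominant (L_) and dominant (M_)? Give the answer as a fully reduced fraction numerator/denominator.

P(B_ nn L_ M_) = 27/256

BbNnLlMm gametes: BNLM×1, BNLm×1, BNlM×1, BNlm×1, BnLM×1, BnLm×1, BnlM×1, Bnlm×1, bNLM×1, bNLm×1, bNlM×1, bNlm×1, bnLM×1, bnLm×1, bnlM×1, bnlm×1
BbNnLlMm gametes: BNLM×1, BNLm×1, BNlM×1, BNlm×1, BnLM×1, BnLm×1, BnlM×1, Bnlm×1, bNLM×1, bNLm×1, bNlM×1, bNlm×1, bnLM×1, bnLm×1, bnlM×1, bnlm×1
BbNnLlMm×BbNnLlMm grid (16·16=256): BBNNLLMM=1 BBNNLLMm=2 BBNNLLmm=1 BBNNLlMM=2 BBNNLlMm=4 BBNNLlmm=2 BBNNllMM=1 BBNNllMm=2 BBNNllmm=1 BBNnLLMM=2 BBNnLLMm=4 BBNnLLmm=2 BBNnLlMM=4 BBNnLlMm=8 BBNnLlmm=4 BBNnllMM=2 BBNnllMm=4 BBNnllmm=2 BBnnLLMM=1 BBnnLLMm=2 BBnnLLmm=1 BBnnLlMM=2 BBnnLlMm=4 BBnnLlmm=2 BBnnllMM=1 BBnnllMm=2 BBnnllmm=1 BbNNLLMM=2 BbNNLLMm=4 BbNNLLmm=2 BbNNLlMM=4 BbNNLlMm=8 BbNNLlmm=4 BbNNllMM=2 BbNNllMm=4 BbNNllmm=2 BbNnLLMM=4 BbNnLLMm=8 BbNnLLmm=4 BbNnLlMM=8 BbNnLlMm=16 BbNnLlmm=8 BbNnllMM=4 BbNnllMm=8 BbNnllmm=4 BbnnLLMM=2 BbnnLLMm=4 BbnnLLmm=2 BbnnLlMM=4 BbnnLlMm=8 BbnnLlmm=4 BbnnllMM=2 BbnnllMm=4 Bbnnllmm=2 bbNNLLMM=1 bbNNLLMm=2 bbNNLLmm=1 bbNNLlMM=2 bbNNLlMm=4 bbNNLlmm=2 bbNNllMM=1 bbNNllMm=2 bbNNllmm=1 bbNnLLMM=2 bbNnLLMm=4 bbNnLLmm=2 bbNnLlMM=4 bbNnLlMm=8 bbNnLlmm=4 bbNnllMM=2 bbNnllMm=4 bbNnllmm=2 bbnnLLMM=1 bbnnLLMm=2 bbnnLLmm=1 bbnnLlMM=2 bbnnLlMm=4 bbnnLlmm=2 bbnnllMM=1 bbnnllMm=2 bbnnllmm=1
B_ nn L_ M_ hits 27/256; gcd=1; 27÷1/256÷1 = 27/256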